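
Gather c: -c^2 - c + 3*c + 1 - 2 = -c^2 + 2*c - 1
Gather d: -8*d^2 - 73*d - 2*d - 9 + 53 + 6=-8*d^2 - 75*d + 50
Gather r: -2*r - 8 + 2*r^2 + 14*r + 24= 2*r^2 + 12*r + 16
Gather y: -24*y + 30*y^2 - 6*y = 30*y^2 - 30*y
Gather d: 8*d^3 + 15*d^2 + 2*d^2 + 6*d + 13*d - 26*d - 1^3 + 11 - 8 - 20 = 8*d^3 + 17*d^2 - 7*d - 18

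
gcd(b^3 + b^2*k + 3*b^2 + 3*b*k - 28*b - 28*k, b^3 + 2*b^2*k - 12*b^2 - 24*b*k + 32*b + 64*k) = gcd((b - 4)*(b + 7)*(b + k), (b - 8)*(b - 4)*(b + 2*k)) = b - 4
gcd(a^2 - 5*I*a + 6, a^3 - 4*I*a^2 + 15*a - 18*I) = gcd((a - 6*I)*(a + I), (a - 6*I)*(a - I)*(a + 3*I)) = a - 6*I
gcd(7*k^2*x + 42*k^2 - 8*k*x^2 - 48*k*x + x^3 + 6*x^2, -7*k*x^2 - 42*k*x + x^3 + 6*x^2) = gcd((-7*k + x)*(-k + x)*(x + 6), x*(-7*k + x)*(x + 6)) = -7*k*x - 42*k + x^2 + 6*x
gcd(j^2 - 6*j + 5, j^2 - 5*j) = j - 5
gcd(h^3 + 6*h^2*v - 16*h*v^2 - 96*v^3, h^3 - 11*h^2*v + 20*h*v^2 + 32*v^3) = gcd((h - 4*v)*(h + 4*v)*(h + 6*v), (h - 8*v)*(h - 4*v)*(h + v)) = -h + 4*v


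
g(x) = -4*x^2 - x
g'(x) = -8*x - 1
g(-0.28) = -0.03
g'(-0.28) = 1.24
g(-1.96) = -13.41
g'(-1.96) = 14.68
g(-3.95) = -58.46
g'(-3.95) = 30.60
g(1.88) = -16.02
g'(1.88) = -16.04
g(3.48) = -51.92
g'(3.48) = -28.84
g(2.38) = -25.04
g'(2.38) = -20.04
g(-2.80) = -28.56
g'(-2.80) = 21.40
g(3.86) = -63.46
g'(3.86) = -31.88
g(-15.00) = -885.00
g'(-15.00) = 119.00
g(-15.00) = -885.00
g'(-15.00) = 119.00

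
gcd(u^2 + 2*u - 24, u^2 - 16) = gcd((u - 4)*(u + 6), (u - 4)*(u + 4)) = u - 4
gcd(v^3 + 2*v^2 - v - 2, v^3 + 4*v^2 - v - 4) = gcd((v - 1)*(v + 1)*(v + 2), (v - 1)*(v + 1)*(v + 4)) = v^2 - 1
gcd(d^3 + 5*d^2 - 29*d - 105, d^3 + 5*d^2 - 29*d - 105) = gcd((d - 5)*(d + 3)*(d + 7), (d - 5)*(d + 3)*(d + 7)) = d^3 + 5*d^2 - 29*d - 105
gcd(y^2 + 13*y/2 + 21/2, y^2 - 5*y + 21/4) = 1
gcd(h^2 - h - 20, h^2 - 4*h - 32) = h + 4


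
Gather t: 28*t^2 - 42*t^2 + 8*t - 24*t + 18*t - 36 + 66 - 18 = -14*t^2 + 2*t + 12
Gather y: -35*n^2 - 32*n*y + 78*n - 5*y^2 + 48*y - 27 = -35*n^2 + 78*n - 5*y^2 + y*(48 - 32*n) - 27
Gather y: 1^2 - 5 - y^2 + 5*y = -y^2 + 5*y - 4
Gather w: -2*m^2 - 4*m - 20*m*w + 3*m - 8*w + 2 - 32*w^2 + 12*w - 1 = -2*m^2 - m - 32*w^2 + w*(4 - 20*m) + 1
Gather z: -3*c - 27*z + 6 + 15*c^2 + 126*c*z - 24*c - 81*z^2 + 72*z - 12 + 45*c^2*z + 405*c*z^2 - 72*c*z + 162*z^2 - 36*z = 15*c^2 - 27*c + z^2*(405*c + 81) + z*(45*c^2 + 54*c + 9) - 6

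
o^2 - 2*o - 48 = (o - 8)*(o + 6)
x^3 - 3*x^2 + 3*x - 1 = (x - 1)^3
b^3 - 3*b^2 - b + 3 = (b - 3)*(b - 1)*(b + 1)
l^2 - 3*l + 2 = (l - 2)*(l - 1)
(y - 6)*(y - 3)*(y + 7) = y^3 - 2*y^2 - 45*y + 126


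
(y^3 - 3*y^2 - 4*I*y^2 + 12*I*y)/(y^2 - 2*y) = (y^2 - 3*y - 4*I*y + 12*I)/(y - 2)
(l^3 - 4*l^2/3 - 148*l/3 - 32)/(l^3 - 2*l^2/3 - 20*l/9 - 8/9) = 3*(l^2 - 2*l - 48)/(3*l^2 - 4*l - 4)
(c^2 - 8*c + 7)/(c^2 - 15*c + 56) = (c - 1)/(c - 8)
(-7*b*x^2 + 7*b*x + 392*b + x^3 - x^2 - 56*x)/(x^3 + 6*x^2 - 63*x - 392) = (-7*b + x)/(x + 7)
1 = 1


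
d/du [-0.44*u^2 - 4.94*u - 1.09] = -0.88*u - 4.94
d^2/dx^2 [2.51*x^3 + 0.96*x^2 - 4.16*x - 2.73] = 15.06*x + 1.92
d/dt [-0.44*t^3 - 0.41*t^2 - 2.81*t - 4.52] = -1.32*t^2 - 0.82*t - 2.81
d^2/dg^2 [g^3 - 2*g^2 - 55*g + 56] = 6*g - 4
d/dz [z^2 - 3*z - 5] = 2*z - 3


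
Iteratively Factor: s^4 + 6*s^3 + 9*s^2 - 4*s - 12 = (s + 2)*(s^3 + 4*s^2 + s - 6) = (s + 2)^2*(s^2 + 2*s - 3) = (s + 2)^2*(s + 3)*(s - 1)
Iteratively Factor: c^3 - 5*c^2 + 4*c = (c)*(c^2 - 5*c + 4) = c*(c - 4)*(c - 1)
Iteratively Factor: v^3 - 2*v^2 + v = (v)*(v^2 - 2*v + 1) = v*(v - 1)*(v - 1)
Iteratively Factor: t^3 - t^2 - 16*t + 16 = (t - 4)*(t^2 + 3*t - 4) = (t - 4)*(t + 4)*(t - 1)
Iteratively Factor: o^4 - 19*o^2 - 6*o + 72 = (o - 2)*(o^3 + 2*o^2 - 15*o - 36) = (o - 4)*(o - 2)*(o^2 + 6*o + 9) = (o - 4)*(o - 2)*(o + 3)*(o + 3)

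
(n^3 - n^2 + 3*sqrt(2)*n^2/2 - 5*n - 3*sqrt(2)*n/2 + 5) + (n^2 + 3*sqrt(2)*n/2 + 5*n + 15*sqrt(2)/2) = n^3 + 3*sqrt(2)*n^2/2 + 5 + 15*sqrt(2)/2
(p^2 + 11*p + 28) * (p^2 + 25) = p^4 + 11*p^3 + 53*p^2 + 275*p + 700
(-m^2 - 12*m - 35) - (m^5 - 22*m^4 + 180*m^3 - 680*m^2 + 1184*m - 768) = -m^5 + 22*m^4 - 180*m^3 + 679*m^2 - 1196*m + 733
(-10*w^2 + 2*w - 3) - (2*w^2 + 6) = -12*w^2 + 2*w - 9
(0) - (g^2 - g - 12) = -g^2 + g + 12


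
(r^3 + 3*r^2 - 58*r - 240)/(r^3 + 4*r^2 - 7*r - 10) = (r^2 - 2*r - 48)/(r^2 - r - 2)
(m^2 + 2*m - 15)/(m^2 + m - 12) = (m + 5)/(m + 4)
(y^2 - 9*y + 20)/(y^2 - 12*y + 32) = (y - 5)/(y - 8)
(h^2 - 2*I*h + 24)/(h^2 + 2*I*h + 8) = (h - 6*I)/(h - 2*I)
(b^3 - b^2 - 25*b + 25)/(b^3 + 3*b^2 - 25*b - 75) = (b - 1)/(b + 3)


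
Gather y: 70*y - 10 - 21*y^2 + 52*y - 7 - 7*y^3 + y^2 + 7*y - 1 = -7*y^3 - 20*y^2 + 129*y - 18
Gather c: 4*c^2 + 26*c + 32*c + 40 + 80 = 4*c^2 + 58*c + 120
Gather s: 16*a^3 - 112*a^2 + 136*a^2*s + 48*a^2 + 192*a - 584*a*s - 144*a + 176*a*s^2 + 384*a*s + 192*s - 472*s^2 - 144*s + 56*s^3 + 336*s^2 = 16*a^3 - 64*a^2 + 48*a + 56*s^3 + s^2*(176*a - 136) + s*(136*a^2 - 200*a + 48)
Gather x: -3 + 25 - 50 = -28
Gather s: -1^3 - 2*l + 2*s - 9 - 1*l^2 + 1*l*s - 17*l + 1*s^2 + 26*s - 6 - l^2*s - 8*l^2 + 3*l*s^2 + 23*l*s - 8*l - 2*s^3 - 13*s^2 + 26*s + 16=-9*l^2 - 27*l - 2*s^3 + s^2*(3*l - 12) + s*(-l^2 + 24*l + 54)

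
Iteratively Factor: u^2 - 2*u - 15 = (u + 3)*(u - 5)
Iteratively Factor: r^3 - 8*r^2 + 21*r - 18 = (r - 3)*(r^2 - 5*r + 6) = (r - 3)^2*(r - 2)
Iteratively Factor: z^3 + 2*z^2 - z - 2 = (z + 2)*(z^2 - 1) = (z + 1)*(z + 2)*(z - 1)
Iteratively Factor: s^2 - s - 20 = (s - 5)*(s + 4)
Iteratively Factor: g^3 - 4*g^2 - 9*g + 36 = (g + 3)*(g^2 - 7*g + 12) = (g - 3)*(g + 3)*(g - 4)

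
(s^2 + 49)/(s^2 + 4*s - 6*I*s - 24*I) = (s^2 + 49)/(s^2 + s*(4 - 6*I) - 24*I)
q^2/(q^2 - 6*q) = q/(q - 6)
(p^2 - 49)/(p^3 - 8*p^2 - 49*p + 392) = 1/(p - 8)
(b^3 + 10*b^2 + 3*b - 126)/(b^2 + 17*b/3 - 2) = 3*(b^2 + 4*b - 21)/(3*b - 1)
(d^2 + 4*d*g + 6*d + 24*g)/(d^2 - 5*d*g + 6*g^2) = (d^2 + 4*d*g + 6*d + 24*g)/(d^2 - 5*d*g + 6*g^2)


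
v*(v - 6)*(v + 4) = v^3 - 2*v^2 - 24*v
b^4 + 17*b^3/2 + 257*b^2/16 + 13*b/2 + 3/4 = (b + 1/4)^2*(b + 2)*(b + 6)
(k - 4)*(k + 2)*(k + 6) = k^3 + 4*k^2 - 20*k - 48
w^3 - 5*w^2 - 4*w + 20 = (w - 5)*(w - 2)*(w + 2)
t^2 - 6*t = t*(t - 6)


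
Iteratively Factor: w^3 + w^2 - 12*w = (w)*(w^2 + w - 12) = w*(w - 3)*(w + 4)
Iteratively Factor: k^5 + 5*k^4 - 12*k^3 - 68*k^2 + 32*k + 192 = (k + 2)*(k^4 + 3*k^3 - 18*k^2 - 32*k + 96) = (k - 2)*(k + 2)*(k^3 + 5*k^2 - 8*k - 48) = (k - 3)*(k - 2)*(k + 2)*(k^2 + 8*k + 16) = (k - 3)*(k - 2)*(k + 2)*(k + 4)*(k + 4)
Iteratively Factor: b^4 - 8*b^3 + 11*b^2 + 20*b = (b + 1)*(b^3 - 9*b^2 + 20*b) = b*(b + 1)*(b^2 - 9*b + 20) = b*(b - 5)*(b + 1)*(b - 4)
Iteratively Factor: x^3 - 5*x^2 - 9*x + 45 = (x - 5)*(x^2 - 9) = (x - 5)*(x + 3)*(x - 3)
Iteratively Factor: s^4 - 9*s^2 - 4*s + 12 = (s + 2)*(s^3 - 2*s^2 - 5*s + 6) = (s - 3)*(s + 2)*(s^2 + s - 2) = (s - 3)*(s + 2)^2*(s - 1)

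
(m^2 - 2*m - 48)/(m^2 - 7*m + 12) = (m^2 - 2*m - 48)/(m^2 - 7*m + 12)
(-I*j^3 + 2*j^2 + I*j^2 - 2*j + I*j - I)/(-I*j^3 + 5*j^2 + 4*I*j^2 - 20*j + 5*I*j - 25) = (j^3 + j^2*(-1 + 2*I) - j*(1 + 2*I) + 1)/(j^3 + j^2*(-4 + 5*I) - 5*j*(1 + 4*I) - 25*I)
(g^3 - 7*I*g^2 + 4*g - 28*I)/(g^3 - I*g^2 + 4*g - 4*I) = (g - 7*I)/(g - I)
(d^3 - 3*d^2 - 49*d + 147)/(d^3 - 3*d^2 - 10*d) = (-d^3 + 3*d^2 + 49*d - 147)/(d*(-d^2 + 3*d + 10))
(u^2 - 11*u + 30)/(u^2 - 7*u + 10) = (u - 6)/(u - 2)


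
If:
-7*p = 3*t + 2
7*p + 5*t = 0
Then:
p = -5/7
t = 1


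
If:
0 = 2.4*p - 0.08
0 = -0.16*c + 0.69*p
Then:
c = 0.14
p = 0.03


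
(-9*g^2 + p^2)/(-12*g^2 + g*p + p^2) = (3*g + p)/(4*g + p)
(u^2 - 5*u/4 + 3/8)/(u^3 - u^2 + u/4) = (4*u - 3)/(2*u*(2*u - 1))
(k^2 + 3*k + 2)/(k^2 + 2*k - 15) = (k^2 + 3*k + 2)/(k^2 + 2*k - 15)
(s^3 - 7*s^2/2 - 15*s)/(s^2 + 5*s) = (s^2 - 7*s/2 - 15)/(s + 5)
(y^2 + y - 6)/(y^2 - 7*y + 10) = (y + 3)/(y - 5)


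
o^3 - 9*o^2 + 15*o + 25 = (o - 5)^2*(o + 1)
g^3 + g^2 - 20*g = g*(g - 4)*(g + 5)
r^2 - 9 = (r - 3)*(r + 3)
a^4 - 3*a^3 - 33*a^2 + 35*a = a*(a - 7)*(a - 1)*(a + 5)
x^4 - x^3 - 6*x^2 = x^2*(x - 3)*(x + 2)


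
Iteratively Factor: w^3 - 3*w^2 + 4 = (w - 2)*(w^2 - w - 2) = (w - 2)^2*(w + 1)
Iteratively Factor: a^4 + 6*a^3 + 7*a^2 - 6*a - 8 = (a + 1)*(a^3 + 5*a^2 + 2*a - 8) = (a - 1)*(a + 1)*(a^2 + 6*a + 8) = (a - 1)*(a + 1)*(a + 2)*(a + 4)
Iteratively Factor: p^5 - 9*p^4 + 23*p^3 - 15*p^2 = (p - 3)*(p^4 - 6*p^3 + 5*p^2) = (p - 3)*(p - 1)*(p^3 - 5*p^2) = (p - 5)*(p - 3)*(p - 1)*(p^2) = p*(p - 5)*(p - 3)*(p - 1)*(p)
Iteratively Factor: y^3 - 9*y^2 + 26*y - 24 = (y - 4)*(y^2 - 5*y + 6) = (y - 4)*(y - 2)*(y - 3)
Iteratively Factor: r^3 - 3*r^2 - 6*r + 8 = (r - 1)*(r^2 - 2*r - 8) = (r - 1)*(r + 2)*(r - 4)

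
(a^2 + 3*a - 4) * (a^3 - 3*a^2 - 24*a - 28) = a^5 - 37*a^3 - 88*a^2 + 12*a + 112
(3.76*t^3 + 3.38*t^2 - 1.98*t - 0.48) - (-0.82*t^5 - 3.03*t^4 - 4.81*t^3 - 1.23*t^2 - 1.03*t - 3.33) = 0.82*t^5 + 3.03*t^4 + 8.57*t^3 + 4.61*t^2 - 0.95*t + 2.85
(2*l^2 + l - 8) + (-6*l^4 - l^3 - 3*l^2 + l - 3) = -6*l^4 - l^3 - l^2 + 2*l - 11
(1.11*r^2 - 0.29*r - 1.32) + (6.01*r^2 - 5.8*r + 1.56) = 7.12*r^2 - 6.09*r + 0.24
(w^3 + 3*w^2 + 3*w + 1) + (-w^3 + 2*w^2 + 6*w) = 5*w^2 + 9*w + 1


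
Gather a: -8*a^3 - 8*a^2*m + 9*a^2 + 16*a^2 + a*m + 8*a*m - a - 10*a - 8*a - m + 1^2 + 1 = -8*a^3 + a^2*(25 - 8*m) + a*(9*m - 19) - m + 2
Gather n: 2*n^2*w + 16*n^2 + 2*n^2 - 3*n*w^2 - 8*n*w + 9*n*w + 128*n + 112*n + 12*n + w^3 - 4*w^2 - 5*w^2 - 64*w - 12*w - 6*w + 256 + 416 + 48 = n^2*(2*w + 18) + n*(-3*w^2 + w + 252) + w^3 - 9*w^2 - 82*w + 720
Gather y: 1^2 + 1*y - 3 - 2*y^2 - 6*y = -2*y^2 - 5*y - 2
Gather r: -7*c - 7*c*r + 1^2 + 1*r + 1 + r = -7*c + r*(2 - 7*c) + 2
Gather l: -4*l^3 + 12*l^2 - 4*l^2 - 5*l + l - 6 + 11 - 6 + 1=-4*l^3 + 8*l^2 - 4*l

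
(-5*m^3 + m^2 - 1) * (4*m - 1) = -20*m^4 + 9*m^3 - m^2 - 4*m + 1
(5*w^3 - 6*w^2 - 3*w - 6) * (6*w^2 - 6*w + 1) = 30*w^5 - 66*w^4 + 23*w^3 - 24*w^2 + 33*w - 6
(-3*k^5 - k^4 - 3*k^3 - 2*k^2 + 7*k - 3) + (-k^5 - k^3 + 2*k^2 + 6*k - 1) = -4*k^5 - k^4 - 4*k^3 + 13*k - 4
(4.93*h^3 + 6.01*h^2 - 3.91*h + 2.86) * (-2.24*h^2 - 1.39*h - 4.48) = -11.0432*h^5 - 20.3151*h^4 - 21.6819*h^3 - 27.8963*h^2 + 13.5414*h - 12.8128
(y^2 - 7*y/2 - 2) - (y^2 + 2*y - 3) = 1 - 11*y/2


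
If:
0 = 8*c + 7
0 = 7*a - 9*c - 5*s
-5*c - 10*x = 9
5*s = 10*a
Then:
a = 21/8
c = -7/8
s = 21/4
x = -37/80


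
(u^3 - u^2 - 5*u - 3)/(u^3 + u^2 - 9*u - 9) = (u + 1)/(u + 3)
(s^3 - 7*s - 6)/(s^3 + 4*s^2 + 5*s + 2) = (s - 3)/(s + 1)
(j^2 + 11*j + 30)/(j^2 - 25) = (j + 6)/(j - 5)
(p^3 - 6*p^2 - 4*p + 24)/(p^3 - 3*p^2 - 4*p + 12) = (p - 6)/(p - 3)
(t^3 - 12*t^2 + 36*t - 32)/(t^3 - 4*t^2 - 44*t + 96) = (t - 2)/(t + 6)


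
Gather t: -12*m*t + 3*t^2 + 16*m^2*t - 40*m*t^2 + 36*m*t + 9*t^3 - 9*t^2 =9*t^3 + t^2*(-40*m - 6) + t*(16*m^2 + 24*m)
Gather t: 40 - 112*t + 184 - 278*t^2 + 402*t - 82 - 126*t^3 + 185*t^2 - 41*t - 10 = -126*t^3 - 93*t^2 + 249*t + 132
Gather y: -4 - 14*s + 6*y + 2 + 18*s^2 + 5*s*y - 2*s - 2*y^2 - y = 18*s^2 - 16*s - 2*y^2 + y*(5*s + 5) - 2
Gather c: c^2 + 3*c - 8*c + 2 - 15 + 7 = c^2 - 5*c - 6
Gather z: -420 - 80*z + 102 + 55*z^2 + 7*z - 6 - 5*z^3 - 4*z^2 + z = -5*z^3 + 51*z^2 - 72*z - 324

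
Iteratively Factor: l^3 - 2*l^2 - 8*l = (l)*(l^2 - 2*l - 8) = l*(l + 2)*(l - 4)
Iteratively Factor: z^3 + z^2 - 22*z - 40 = (z - 5)*(z^2 + 6*z + 8) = (z - 5)*(z + 4)*(z + 2)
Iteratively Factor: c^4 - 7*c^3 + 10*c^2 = (c)*(c^3 - 7*c^2 + 10*c) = c*(c - 5)*(c^2 - 2*c) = c*(c - 5)*(c - 2)*(c)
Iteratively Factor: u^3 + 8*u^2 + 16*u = (u + 4)*(u^2 + 4*u) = (u + 4)^2*(u)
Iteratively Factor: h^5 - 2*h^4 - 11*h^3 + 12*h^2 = (h + 3)*(h^4 - 5*h^3 + 4*h^2) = h*(h + 3)*(h^3 - 5*h^2 + 4*h) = h^2*(h + 3)*(h^2 - 5*h + 4) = h^2*(h - 4)*(h + 3)*(h - 1)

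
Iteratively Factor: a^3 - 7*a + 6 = (a + 3)*(a^2 - 3*a + 2) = (a - 2)*(a + 3)*(a - 1)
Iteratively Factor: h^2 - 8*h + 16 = (h - 4)*(h - 4)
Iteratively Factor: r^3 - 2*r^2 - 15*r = (r - 5)*(r^2 + 3*r) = r*(r - 5)*(r + 3)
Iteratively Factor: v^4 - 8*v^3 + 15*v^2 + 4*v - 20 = (v - 5)*(v^3 - 3*v^2 + 4) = (v - 5)*(v + 1)*(v^2 - 4*v + 4) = (v - 5)*(v - 2)*(v + 1)*(v - 2)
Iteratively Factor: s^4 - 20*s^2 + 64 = (s - 4)*(s^3 + 4*s^2 - 4*s - 16) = (s - 4)*(s - 2)*(s^2 + 6*s + 8) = (s - 4)*(s - 2)*(s + 2)*(s + 4)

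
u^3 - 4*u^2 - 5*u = u*(u - 5)*(u + 1)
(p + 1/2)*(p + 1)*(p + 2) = p^3 + 7*p^2/2 + 7*p/2 + 1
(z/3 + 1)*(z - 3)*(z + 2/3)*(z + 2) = z^4/3 + 8*z^3/9 - 23*z^2/9 - 8*z - 4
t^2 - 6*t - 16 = (t - 8)*(t + 2)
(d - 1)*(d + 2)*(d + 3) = d^3 + 4*d^2 + d - 6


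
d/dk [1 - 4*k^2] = -8*k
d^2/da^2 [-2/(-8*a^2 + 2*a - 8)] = 2*(-16*a^2 + 4*a + (8*a - 1)^2 - 16)/(4*a^2 - a + 4)^3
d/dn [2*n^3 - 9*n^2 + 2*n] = 6*n^2 - 18*n + 2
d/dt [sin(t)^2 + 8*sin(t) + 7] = 2*(sin(t) + 4)*cos(t)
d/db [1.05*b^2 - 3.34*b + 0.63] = 2.1*b - 3.34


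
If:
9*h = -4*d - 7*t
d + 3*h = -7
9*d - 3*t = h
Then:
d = 28/41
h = -105/41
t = 119/41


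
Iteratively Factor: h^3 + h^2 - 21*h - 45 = (h + 3)*(h^2 - 2*h - 15) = (h + 3)^2*(h - 5)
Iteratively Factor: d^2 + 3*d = (d + 3)*(d)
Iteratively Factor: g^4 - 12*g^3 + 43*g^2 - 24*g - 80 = (g - 4)*(g^3 - 8*g^2 + 11*g + 20) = (g - 4)^2*(g^2 - 4*g - 5) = (g - 4)^2*(g + 1)*(g - 5)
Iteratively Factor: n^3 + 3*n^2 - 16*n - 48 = (n - 4)*(n^2 + 7*n + 12) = (n - 4)*(n + 4)*(n + 3)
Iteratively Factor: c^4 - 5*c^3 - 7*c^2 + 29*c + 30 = (c - 3)*(c^3 - 2*c^2 - 13*c - 10) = (c - 5)*(c - 3)*(c^2 + 3*c + 2) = (c - 5)*(c - 3)*(c + 2)*(c + 1)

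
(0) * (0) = 0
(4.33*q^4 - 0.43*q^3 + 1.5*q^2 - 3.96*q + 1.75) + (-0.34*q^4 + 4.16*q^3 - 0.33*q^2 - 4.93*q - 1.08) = 3.99*q^4 + 3.73*q^3 + 1.17*q^2 - 8.89*q + 0.67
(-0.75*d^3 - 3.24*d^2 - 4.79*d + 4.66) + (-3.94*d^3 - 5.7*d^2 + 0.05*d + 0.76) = -4.69*d^3 - 8.94*d^2 - 4.74*d + 5.42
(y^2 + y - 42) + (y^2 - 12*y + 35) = 2*y^2 - 11*y - 7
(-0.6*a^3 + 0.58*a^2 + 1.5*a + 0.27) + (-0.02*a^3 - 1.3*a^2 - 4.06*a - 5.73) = -0.62*a^3 - 0.72*a^2 - 2.56*a - 5.46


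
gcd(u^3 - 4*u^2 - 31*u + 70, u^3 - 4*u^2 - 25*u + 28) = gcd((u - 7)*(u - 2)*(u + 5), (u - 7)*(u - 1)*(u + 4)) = u - 7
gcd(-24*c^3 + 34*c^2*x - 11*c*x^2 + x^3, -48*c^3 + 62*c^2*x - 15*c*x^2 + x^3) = 6*c^2 - 7*c*x + x^2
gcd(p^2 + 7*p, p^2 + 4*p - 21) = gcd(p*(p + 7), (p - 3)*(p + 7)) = p + 7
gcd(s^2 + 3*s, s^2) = s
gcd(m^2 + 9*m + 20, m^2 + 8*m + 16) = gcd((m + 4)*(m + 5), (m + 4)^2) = m + 4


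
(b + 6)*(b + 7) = b^2 + 13*b + 42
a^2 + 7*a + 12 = (a + 3)*(a + 4)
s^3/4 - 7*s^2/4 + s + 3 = (s/4 + 1/4)*(s - 6)*(s - 2)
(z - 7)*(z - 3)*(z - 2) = z^3 - 12*z^2 + 41*z - 42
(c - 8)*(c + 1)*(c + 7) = c^3 - 57*c - 56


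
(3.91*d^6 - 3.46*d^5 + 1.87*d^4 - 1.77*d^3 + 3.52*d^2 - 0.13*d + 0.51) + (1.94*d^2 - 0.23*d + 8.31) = 3.91*d^6 - 3.46*d^5 + 1.87*d^4 - 1.77*d^3 + 5.46*d^2 - 0.36*d + 8.82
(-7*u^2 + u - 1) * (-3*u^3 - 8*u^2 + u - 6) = 21*u^5 + 53*u^4 - 12*u^3 + 51*u^2 - 7*u + 6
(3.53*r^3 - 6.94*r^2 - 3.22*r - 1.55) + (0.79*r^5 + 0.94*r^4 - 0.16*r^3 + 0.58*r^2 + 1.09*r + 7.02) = 0.79*r^5 + 0.94*r^4 + 3.37*r^3 - 6.36*r^2 - 2.13*r + 5.47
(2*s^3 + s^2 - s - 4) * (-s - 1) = -2*s^4 - 3*s^3 + 5*s + 4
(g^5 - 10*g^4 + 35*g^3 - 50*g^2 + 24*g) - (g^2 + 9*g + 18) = g^5 - 10*g^4 + 35*g^3 - 51*g^2 + 15*g - 18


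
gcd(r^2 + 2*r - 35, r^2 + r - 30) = r - 5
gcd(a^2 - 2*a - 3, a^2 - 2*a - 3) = a^2 - 2*a - 3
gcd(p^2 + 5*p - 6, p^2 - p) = p - 1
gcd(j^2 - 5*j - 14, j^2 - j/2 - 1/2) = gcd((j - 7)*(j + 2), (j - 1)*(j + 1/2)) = 1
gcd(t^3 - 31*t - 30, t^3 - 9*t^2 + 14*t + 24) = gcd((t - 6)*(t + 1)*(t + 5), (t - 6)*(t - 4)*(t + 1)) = t^2 - 5*t - 6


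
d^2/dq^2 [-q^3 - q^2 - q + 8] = -6*q - 2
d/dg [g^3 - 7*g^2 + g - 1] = 3*g^2 - 14*g + 1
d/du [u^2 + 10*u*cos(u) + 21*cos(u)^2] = -10*u*sin(u) + 2*u - 21*sin(2*u) + 10*cos(u)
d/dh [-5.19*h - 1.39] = -5.19000000000000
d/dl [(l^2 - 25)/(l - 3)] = (-l^2 + 2*l*(l - 3) + 25)/(l - 3)^2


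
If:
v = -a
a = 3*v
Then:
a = 0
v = 0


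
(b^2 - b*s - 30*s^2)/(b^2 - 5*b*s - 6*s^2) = (b + 5*s)/(b + s)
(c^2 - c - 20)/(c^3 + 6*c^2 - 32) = (c - 5)/(c^2 + 2*c - 8)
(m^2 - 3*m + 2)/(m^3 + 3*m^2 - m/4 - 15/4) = 4*(m - 2)/(4*m^2 + 16*m + 15)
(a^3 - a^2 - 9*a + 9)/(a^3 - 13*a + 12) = (a + 3)/(a + 4)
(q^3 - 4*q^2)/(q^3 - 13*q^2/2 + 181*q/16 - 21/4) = 16*q^2/(16*q^2 - 40*q + 21)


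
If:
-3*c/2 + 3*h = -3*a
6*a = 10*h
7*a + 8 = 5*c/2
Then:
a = 8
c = 128/5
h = 24/5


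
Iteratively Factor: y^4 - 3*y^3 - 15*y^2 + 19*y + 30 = (y - 2)*(y^3 - y^2 - 17*y - 15) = (y - 2)*(y + 1)*(y^2 - 2*y - 15) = (y - 5)*(y - 2)*(y + 1)*(y + 3)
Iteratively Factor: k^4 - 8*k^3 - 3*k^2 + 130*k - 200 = (k - 5)*(k^3 - 3*k^2 - 18*k + 40) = (k - 5)*(k - 2)*(k^2 - k - 20) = (k - 5)*(k - 2)*(k + 4)*(k - 5)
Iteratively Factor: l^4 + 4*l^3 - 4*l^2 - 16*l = (l + 4)*(l^3 - 4*l) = (l - 2)*(l + 4)*(l^2 + 2*l) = (l - 2)*(l + 2)*(l + 4)*(l)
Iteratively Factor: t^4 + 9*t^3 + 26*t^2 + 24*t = (t)*(t^3 + 9*t^2 + 26*t + 24) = t*(t + 3)*(t^2 + 6*t + 8) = t*(t + 2)*(t + 3)*(t + 4)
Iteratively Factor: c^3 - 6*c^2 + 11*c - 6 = (c - 1)*(c^2 - 5*c + 6) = (c - 2)*(c - 1)*(c - 3)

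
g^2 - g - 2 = (g - 2)*(g + 1)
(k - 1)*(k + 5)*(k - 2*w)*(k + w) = k^4 - k^3*w + 4*k^3 - 2*k^2*w^2 - 4*k^2*w - 5*k^2 - 8*k*w^2 + 5*k*w + 10*w^2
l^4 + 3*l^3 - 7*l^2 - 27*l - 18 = (l - 3)*(l + 1)*(l + 2)*(l + 3)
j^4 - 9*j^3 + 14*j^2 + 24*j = j*(j - 6)*(j - 4)*(j + 1)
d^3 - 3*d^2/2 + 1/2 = (d - 1)^2*(d + 1/2)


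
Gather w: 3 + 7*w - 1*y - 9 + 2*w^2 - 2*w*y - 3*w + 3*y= 2*w^2 + w*(4 - 2*y) + 2*y - 6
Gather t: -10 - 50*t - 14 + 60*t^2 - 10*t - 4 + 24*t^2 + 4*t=84*t^2 - 56*t - 28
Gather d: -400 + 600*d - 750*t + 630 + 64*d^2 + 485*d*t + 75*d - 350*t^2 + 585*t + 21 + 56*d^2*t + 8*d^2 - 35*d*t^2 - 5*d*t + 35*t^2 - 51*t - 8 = d^2*(56*t + 72) + d*(-35*t^2 + 480*t + 675) - 315*t^2 - 216*t + 243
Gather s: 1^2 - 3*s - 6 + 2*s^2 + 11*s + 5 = 2*s^2 + 8*s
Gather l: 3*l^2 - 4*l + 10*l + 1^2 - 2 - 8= 3*l^2 + 6*l - 9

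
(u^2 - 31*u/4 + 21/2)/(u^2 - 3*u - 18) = (u - 7/4)/(u + 3)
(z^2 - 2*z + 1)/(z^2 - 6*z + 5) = (z - 1)/(z - 5)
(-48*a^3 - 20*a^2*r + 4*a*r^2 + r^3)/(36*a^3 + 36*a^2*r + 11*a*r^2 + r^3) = (-4*a + r)/(3*a + r)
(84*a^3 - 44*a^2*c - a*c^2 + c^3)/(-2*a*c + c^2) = -42*a^2/c + a + c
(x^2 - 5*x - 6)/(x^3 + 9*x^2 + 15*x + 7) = (x - 6)/(x^2 + 8*x + 7)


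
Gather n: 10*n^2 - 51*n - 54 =10*n^2 - 51*n - 54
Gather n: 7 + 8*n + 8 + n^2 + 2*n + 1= n^2 + 10*n + 16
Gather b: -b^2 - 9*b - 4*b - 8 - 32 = -b^2 - 13*b - 40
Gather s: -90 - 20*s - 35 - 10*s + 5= -30*s - 120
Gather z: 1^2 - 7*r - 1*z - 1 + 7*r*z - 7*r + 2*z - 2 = -14*r + z*(7*r + 1) - 2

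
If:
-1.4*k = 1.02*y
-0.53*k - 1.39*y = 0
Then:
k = 0.00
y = 0.00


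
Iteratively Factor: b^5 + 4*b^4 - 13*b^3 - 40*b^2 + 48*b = (b - 3)*(b^4 + 7*b^3 + 8*b^2 - 16*b) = (b - 3)*(b + 4)*(b^3 + 3*b^2 - 4*b) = (b - 3)*(b + 4)^2*(b^2 - b) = b*(b - 3)*(b + 4)^2*(b - 1)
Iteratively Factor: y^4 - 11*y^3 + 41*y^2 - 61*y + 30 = (y - 1)*(y^3 - 10*y^2 + 31*y - 30) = (y - 2)*(y - 1)*(y^2 - 8*y + 15) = (y - 5)*(y - 2)*(y - 1)*(y - 3)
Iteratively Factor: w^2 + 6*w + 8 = (w + 4)*(w + 2)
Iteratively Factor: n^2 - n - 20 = (n - 5)*(n + 4)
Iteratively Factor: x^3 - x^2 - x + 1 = (x + 1)*(x^2 - 2*x + 1) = (x - 1)*(x + 1)*(x - 1)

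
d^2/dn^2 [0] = 0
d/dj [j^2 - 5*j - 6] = 2*j - 5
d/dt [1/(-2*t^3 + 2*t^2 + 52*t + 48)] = (3*t^2/2 - t - 13)/(-t^3 + t^2 + 26*t + 24)^2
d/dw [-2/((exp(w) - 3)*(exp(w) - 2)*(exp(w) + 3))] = 2*((exp(w) - 3)*(exp(w) - 2) + (exp(w) - 3)*(exp(w) + 3) + (exp(w) - 2)*(exp(w) + 3))*exp(w)/((exp(w) - 3)^2*(exp(w) - 2)^2*(exp(w) + 3)^2)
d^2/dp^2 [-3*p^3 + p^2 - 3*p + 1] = 2 - 18*p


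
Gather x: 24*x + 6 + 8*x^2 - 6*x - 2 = 8*x^2 + 18*x + 4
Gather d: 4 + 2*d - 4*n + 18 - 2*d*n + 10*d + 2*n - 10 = d*(12 - 2*n) - 2*n + 12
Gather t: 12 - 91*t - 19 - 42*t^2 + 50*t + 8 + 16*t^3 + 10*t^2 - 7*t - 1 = 16*t^3 - 32*t^2 - 48*t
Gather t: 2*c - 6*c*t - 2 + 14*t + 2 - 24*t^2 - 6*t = 2*c - 24*t^2 + t*(8 - 6*c)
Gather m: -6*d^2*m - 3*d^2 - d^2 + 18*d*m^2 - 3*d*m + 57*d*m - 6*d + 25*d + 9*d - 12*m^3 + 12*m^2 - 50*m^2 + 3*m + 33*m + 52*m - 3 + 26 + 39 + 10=-4*d^2 + 28*d - 12*m^3 + m^2*(18*d - 38) + m*(-6*d^2 + 54*d + 88) + 72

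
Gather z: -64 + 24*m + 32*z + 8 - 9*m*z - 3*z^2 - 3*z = 24*m - 3*z^2 + z*(29 - 9*m) - 56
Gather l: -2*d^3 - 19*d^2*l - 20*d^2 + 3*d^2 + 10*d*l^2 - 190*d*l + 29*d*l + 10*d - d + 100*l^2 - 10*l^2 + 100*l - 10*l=-2*d^3 - 17*d^2 + 9*d + l^2*(10*d + 90) + l*(-19*d^2 - 161*d + 90)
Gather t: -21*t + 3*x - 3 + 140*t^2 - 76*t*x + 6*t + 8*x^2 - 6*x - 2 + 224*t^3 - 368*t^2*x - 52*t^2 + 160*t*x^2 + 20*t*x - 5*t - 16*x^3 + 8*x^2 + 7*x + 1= 224*t^3 + t^2*(88 - 368*x) + t*(160*x^2 - 56*x - 20) - 16*x^3 + 16*x^2 + 4*x - 4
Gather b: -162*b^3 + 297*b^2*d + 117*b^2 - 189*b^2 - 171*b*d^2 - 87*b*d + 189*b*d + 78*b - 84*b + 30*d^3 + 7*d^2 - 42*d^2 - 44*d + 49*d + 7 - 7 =-162*b^3 + b^2*(297*d - 72) + b*(-171*d^2 + 102*d - 6) + 30*d^3 - 35*d^2 + 5*d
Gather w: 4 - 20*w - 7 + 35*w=15*w - 3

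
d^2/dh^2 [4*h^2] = 8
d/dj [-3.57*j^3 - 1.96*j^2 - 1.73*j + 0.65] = -10.71*j^2 - 3.92*j - 1.73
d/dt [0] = 0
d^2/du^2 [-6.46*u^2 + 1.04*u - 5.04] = -12.9200000000000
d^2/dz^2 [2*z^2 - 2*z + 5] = 4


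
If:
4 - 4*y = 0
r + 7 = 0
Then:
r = -7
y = 1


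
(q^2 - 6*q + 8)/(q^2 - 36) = (q^2 - 6*q + 8)/(q^2 - 36)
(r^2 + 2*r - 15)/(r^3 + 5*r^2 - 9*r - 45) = 1/(r + 3)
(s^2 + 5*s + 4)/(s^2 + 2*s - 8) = (s + 1)/(s - 2)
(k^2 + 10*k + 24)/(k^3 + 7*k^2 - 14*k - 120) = (k + 4)/(k^2 + k - 20)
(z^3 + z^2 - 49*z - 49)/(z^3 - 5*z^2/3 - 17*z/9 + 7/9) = 9*(z^2 - 49)/(9*z^2 - 24*z + 7)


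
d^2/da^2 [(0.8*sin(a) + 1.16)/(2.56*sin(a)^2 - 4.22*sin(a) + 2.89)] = (-5.24288*sin(a)^5 - 39.051264*sin(a)^4 + 83.593216*sin(a)^3 + 49.527248*sin(a)^2 - 131.5314*sin(a) + 43.66448)/(16.777216*sin(a)^6 - 82.968576*sin(a)^5 + 193.588224*sin(a)^4 - 262.478936*sin(a)^3 + 218.542956*sin(a)^2 - 105.737586*sin(a) + 24.137569)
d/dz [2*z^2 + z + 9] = 4*z + 1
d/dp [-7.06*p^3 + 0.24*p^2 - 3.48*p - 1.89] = -21.18*p^2 + 0.48*p - 3.48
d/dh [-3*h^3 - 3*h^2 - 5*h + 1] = -9*h^2 - 6*h - 5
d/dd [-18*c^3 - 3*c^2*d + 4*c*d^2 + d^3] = -3*c^2 + 8*c*d + 3*d^2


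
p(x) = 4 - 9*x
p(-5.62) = 54.58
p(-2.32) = 24.88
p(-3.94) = 39.46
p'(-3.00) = -9.00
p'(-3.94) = -9.00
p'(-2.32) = -9.00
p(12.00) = -104.00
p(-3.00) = 31.00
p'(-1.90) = -9.00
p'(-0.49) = -9.00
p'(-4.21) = -9.00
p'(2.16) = -9.00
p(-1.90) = 21.10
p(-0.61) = 9.49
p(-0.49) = 8.41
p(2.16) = -15.44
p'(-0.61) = -9.00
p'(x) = -9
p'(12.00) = -9.00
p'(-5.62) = -9.00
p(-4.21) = 41.89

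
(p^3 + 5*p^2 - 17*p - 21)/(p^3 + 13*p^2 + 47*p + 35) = (p - 3)/(p + 5)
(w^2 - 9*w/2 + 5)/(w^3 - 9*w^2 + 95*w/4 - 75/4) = 2*(w - 2)/(2*w^2 - 13*w + 15)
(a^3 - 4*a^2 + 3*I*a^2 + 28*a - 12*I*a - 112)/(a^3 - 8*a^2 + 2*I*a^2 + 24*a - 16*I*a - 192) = (a^2 + a*(-4 + 7*I) - 28*I)/(a^2 + a*(-8 + 6*I) - 48*I)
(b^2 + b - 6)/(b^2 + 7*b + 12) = (b - 2)/(b + 4)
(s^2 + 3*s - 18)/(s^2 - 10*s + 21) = (s + 6)/(s - 7)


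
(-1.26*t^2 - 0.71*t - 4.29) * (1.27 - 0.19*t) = 0.2394*t^3 - 1.4653*t^2 - 0.0865999999999999*t - 5.4483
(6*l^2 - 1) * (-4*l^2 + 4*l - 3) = -24*l^4 + 24*l^3 - 14*l^2 - 4*l + 3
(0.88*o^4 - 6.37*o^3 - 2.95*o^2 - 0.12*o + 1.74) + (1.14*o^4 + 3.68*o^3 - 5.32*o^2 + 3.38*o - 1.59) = 2.02*o^4 - 2.69*o^3 - 8.27*o^2 + 3.26*o + 0.15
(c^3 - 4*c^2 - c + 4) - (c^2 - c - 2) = c^3 - 5*c^2 + 6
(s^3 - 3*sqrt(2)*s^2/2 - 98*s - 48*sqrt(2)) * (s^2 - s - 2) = s^5 - 3*sqrt(2)*s^4/2 - s^4 - 100*s^3 + 3*sqrt(2)*s^3/2 - 45*sqrt(2)*s^2 + 98*s^2 + 48*sqrt(2)*s + 196*s + 96*sqrt(2)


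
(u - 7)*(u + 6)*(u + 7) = u^3 + 6*u^2 - 49*u - 294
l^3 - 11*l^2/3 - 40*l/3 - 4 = (l - 6)*(l + 1/3)*(l + 2)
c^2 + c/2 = c*(c + 1/2)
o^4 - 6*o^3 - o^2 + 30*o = o*(o - 5)*(o - 3)*(o + 2)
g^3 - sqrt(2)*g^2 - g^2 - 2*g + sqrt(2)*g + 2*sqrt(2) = (g - 2)*(g + 1)*(g - sqrt(2))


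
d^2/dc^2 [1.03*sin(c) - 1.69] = -1.03*sin(c)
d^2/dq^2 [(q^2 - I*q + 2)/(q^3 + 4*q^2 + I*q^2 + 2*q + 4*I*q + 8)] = (2*q^6 - 6*I*q^5 + q^4*(18 - 48*I) + q^3*(16 - 30*I) + q^2*(12 + 192*I) + q*(-96 + 408*I) - 112 + 64*I)/(q^9 + q^8*(12 + 3*I) + q^7*(51 + 36*I) + q^6*(100 + 155*I) + q^5*(150 + 324*I) + q^4*(264 + 540*I) + q^3*(296 + 848*I) + q^2*(480 + 576*I) + q*(384 + 768*I) + 512)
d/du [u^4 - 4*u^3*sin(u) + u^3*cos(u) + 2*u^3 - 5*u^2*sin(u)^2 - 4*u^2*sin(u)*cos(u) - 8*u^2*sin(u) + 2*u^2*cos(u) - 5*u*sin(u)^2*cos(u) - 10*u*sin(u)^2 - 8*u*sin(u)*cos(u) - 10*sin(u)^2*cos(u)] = -u^3*sin(u) - 4*u^3*cos(u) + 4*u^3 - 14*u^2*sin(u) - 5*u^2*sin(2*u) - 5*u^2*cos(u) - 4*u^2*cos(2*u) + 6*u^2 - 59*u*sin(u)/4 - 14*u*sin(2*u) - 15*u*sin(3*u)/4 + 4*u*cos(u) - 3*u*cos(2*u) - 5*u + 5*sin(u)/2 - 4*sin(2*u) - 15*sin(3*u)/2 - 5*cos(u)/4 + 5*cos(2*u) + 5*cos(3*u)/4 - 5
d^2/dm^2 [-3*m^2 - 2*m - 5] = -6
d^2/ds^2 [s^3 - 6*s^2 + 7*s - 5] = 6*s - 12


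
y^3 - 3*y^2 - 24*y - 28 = (y - 7)*(y + 2)^2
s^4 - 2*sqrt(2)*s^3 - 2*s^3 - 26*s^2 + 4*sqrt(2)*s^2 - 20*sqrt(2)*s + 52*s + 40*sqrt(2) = (s - 2)*(s - 5*sqrt(2))*(s + sqrt(2))*(s + 2*sqrt(2))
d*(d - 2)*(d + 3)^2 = d^4 + 4*d^3 - 3*d^2 - 18*d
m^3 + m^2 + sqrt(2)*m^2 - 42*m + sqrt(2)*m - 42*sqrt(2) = (m - 6)*(m + 7)*(m + sqrt(2))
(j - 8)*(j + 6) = j^2 - 2*j - 48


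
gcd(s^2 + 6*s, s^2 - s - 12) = 1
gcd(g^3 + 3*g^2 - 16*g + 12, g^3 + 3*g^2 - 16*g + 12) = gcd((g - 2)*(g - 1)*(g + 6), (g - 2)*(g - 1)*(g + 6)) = g^3 + 3*g^2 - 16*g + 12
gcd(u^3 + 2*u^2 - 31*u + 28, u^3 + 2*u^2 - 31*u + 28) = u^3 + 2*u^2 - 31*u + 28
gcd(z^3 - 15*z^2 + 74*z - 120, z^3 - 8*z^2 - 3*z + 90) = z^2 - 11*z + 30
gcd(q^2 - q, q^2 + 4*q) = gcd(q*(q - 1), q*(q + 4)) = q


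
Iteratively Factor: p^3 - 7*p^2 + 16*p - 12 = (p - 2)*(p^2 - 5*p + 6) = (p - 3)*(p - 2)*(p - 2)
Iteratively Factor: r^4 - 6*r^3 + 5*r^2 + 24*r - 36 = (r - 3)*(r^3 - 3*r^2 - 4*r + 12) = (r - 3)*(r - 2)*(r^2 - r - 6) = (r - 3)*(r - 2)*(r + 2)*(r - 3)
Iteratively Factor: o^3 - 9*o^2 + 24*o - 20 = (o - 2)*(o^2 - 7*o + 10) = (o - 5)*(o - 2)*(o - 2)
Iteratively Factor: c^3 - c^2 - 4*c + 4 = (c - 1)*(c^2 - 4) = (c - 2)*(c - 1)*(c + 2)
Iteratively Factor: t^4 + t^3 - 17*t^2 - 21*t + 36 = (t + 3)*(t^3 - 2*t^2 - 11*t + 12) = (t + 3)^2*(t^2 - 5*t + 4) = (t - 1)*(t + 3)^2*(t - 4)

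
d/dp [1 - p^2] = -2*p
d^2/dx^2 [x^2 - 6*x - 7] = 2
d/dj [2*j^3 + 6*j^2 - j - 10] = 6*j^2 + 12*j - 1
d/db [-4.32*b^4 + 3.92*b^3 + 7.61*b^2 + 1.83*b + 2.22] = -17.28*b^3 + 11.76*b^2 + 15.22*b + 1.83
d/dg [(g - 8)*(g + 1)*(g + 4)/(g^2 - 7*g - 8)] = 1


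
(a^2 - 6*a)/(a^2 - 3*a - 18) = a/(a + 3)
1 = 1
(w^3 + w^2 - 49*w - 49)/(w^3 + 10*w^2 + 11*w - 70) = (w^2 - 6*w - 7)/(w^2 + 3*w - 10)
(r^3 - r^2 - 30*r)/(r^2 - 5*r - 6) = r*(r + 5)/(r + 1)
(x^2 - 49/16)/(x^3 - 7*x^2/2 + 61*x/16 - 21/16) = (4*x + 7)/(4*x^2 - 7*x + 3)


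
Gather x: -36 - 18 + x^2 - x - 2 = x^2 - x - 56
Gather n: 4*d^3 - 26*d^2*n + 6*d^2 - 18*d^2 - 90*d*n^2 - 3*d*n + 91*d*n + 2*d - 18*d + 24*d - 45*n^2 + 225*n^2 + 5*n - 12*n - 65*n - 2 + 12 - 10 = 4*d^3 - 12*d^2 + 8*d + n^2*(180 - 90*d) + n*(-26*d^2 + 88*d - 72)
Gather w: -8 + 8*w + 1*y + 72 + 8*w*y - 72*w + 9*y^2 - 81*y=w*(8*y - 64) + 9*y^2 - 80*y + 64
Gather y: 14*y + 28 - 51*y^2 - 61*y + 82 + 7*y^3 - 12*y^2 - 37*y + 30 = 7*y^3 - 63*y^2 - 84*y + 140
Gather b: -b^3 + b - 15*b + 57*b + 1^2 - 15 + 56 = -b^3 + 43*b + 42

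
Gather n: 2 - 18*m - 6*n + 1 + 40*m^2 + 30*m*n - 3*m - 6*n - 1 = 40*m^2 - 21*m + n*(30*m - 12) + 2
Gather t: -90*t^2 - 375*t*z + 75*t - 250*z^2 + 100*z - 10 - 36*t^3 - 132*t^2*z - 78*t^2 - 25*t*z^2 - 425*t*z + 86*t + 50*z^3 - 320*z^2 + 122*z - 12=-36*t^3 + t^2*(-132*z - 168) + t*(-25*z^2 - 800*z + 161) + 50*z^3 - 570*z^2 + 222*z - 22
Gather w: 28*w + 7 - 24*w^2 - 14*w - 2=-24*w^2 + 14*w + 5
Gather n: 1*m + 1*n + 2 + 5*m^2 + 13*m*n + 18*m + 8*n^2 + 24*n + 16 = 5*m^2 + 19*m + 8*n^2 + n*(13*m + 25) + 18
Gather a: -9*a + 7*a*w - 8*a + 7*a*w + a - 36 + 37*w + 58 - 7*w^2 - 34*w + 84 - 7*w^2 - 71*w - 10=a*(14*w - 16) - 14*w^2 - 68*w + 96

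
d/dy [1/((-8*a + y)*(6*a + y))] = ((-8*a + y)*(6*a + y) + (8*a - y)^2)/((6*a + y)^2*(8*a - y)^3)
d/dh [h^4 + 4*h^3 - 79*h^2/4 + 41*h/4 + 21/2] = 4*h^3 + 12*h^2 - 79*h/2 + 41/4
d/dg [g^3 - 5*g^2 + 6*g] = 3*g^2 - 10*g + 6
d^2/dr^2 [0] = 0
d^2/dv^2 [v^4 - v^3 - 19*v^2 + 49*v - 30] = 12*v^2 - 6*v - 38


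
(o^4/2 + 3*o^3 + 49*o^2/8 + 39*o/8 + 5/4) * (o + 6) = o^5/2 + 6*o^4 + 193*o^3/8 + 333*o^2/8 + 61*o/2 + 15/2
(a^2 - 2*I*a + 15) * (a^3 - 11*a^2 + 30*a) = a^5 - 11*a^4 - 2*I*a^4 + 45*a^3 + 22*I*a^3 - 165*a^2 - 60*I*a^2 + 450*a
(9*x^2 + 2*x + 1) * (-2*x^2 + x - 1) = -18*x^4 + 5*x^3 - 9*x^2 - x - 1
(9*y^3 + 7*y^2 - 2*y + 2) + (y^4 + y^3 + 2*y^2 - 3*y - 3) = y^4 + 10*y^3 + 9*y^2 - 5*y - 1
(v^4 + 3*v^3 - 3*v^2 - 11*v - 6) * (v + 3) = v^5 + 6*v^4 + 6*v^3 - 20*v^2 - 39*v - 18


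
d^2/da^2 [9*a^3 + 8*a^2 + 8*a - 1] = 54*a + 16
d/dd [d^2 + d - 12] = 2*d + 1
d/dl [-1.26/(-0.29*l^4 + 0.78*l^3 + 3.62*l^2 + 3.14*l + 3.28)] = (-1.4616*l^3 + 2.9484*l^2 + 9.1224*l + 3.9564)/(-0.29*l^4 + 0.78*l^3 + 3.62*l^2 + 3.14*l + 3.28)^2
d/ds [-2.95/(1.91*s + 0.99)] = 5.6345/(1.91*s + 0.99)^2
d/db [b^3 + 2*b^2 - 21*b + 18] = 3*b^2 + 4*b - 21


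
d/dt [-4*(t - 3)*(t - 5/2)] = 22 - 8*t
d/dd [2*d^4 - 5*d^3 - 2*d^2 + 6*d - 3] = 8*d^3 - 15*d^2 - 4*d + 6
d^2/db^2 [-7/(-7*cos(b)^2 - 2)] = 98*(-14*sin(b)^4 + 3*sin(b)^2 + 9)/(7*cos(b)^2 + 2)^3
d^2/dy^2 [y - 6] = 0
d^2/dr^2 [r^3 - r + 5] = 6*r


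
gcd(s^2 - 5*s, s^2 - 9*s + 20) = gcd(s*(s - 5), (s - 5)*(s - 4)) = s - 5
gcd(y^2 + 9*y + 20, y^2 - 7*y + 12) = 1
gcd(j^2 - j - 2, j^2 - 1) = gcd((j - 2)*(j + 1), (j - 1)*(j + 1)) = j + 1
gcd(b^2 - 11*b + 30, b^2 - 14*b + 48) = b - 6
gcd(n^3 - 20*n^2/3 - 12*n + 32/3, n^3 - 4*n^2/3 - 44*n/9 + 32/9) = n^2 + 4*n/3 - 4/3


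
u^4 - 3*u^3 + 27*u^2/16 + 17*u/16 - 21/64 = (u - 7/4)*(u - 3/2)*(u - 1/4)*(u + 1/2)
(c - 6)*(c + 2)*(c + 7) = c^3 + 3*c^2 - 40*c - 84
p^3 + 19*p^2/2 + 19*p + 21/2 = (p + 1)*(p + 3/2)*(p + 7)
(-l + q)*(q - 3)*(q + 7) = -l*q^2 - 4*l*q + 21*l + q^3 + 4*q^2 - 21*q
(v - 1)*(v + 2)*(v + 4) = v^3 + 5*v^2 + 2*v - 8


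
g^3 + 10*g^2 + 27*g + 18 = (g + 1)*(g + 3)*(g + 6)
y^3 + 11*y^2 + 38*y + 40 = (y + 2)*(y + 4)*(y + 5)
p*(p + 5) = p^2 + 5*p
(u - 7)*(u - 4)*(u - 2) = u^3 - 13*u^2 + 50*u - 56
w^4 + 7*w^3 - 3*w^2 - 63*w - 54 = (w - 3)*(w + 1)*(w + 3)*(w + 6)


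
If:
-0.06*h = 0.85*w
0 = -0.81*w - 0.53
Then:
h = 9.27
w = -0.65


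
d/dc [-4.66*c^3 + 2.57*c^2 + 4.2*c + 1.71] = -13.98*c^2 + 5.14*c + 4.2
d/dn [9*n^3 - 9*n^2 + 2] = 9*n*(3*n - 2)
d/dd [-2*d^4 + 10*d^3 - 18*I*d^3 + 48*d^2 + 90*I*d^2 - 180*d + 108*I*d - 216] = -8*d^3 + d^2*(30 - 54*I) + d*(96 + 180*I) - 180 + 108*I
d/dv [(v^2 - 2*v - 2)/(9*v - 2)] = (9*v^2 - 4*v + 22)/(81*v^2 - 36*v + 4)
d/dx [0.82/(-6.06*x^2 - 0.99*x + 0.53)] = (9.9384*x + 0.8118)/(6.06*x^2 + 0.99*x - 0.53)^2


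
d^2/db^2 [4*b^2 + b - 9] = 8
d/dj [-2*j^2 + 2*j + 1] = 2 - 4*j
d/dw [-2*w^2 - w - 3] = -4*w - 1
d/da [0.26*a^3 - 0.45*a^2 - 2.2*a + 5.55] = 0.78*a^2 - 0.9*a - 2.2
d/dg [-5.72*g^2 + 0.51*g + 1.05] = 0.51 - 11.44*g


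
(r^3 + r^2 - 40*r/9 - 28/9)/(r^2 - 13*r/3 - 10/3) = (3*r^2 + r - 14)/(3*(r - 5))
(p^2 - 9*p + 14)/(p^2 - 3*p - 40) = (-p^2 + 9*p - 14)/(-p^2 + 3*p + 40)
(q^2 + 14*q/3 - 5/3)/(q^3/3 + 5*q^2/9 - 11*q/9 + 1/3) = 3*(q + 5)/(q^2 + 2*q - 3)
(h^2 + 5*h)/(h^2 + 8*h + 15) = h/(h + 3)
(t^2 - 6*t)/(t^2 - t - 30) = t/(t + 5)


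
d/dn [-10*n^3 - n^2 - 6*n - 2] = -30*n^2 - 2*n - 6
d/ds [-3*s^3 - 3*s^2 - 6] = 3*s*(-3*s - 2)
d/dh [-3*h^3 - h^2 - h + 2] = -9*h^2 - 2*h - 1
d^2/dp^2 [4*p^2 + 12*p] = 8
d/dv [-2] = 0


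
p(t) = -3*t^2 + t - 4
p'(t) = 1 - 6*t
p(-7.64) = -186.75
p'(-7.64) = 46.84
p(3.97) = -47.31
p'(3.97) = -22.82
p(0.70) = -4.77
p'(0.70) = -3.20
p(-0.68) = -6.07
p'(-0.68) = 5.08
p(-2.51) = -25.41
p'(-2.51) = 16.06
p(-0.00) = -4.00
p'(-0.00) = 1.00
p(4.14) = -51.28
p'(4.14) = -23.84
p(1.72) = -11.16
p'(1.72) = -9.32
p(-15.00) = -694.00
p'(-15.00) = 91.00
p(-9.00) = -256.00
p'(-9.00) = 55.00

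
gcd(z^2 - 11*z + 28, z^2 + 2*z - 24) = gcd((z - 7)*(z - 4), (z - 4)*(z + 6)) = z - 4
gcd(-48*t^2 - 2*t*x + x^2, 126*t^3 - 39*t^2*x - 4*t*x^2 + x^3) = 6*t + x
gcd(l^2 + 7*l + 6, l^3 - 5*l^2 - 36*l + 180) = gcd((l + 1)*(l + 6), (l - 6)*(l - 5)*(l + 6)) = l + 6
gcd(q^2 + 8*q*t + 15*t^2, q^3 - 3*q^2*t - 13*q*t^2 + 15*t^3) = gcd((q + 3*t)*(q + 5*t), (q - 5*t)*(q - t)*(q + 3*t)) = q + 3*t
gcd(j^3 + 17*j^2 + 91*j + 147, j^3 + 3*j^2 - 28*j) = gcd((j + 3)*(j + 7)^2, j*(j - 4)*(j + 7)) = j + 7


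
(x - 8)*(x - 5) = x^2 - 13*x + 40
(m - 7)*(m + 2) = m^2 - 5*m - 14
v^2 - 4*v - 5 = (v - 5)*(v + 1)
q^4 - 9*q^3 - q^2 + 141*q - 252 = (q - 7)*(q - 3)^2*(q + 4)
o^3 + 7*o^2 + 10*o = o*(o + 2)*(o + 5)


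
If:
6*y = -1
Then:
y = -1/6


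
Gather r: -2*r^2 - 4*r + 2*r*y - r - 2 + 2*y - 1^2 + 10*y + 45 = -2*r^2 + r*(2*y - 5) + 12*y + 42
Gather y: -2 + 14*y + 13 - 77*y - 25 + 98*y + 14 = 35*y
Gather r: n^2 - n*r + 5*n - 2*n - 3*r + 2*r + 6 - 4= n^2 + 3*n + r*(-n - 1) + 2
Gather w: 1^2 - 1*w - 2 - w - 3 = -2*w - 4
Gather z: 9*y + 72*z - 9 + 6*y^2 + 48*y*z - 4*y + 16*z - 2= 6*y^2 + 5*y + z*(48*y + 88) - 11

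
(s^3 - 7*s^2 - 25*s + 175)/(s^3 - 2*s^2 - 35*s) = (s - 5)/s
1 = 1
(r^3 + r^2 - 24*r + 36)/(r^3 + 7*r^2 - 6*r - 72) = (r - 2)/(r + 4)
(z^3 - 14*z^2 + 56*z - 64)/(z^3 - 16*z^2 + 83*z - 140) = (z^2 - 10*z + 16)/(z^2 - 12*z + 35)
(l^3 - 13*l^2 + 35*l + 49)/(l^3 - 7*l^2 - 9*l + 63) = (l^2 - 6*l - 7)/(l^2 - 9)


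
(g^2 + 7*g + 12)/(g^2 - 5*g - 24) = (g + 4)/(g - 8)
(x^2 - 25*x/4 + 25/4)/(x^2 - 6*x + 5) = (x - 5/4)/(x - 1)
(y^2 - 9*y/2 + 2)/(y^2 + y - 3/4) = 2*(y - 4)/(2*y + 3)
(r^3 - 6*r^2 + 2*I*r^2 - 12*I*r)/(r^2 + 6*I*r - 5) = r*(r^2 + 2*r*(-3 + I) - 12*I)/(r^2 + 6*I*r - 5)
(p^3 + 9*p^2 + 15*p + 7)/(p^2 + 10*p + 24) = (p^3 + 9*p^2 + 15*p + 7)/(p^2 + 10*p + 24)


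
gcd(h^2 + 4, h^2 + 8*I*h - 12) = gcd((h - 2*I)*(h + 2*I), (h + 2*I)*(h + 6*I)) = h + 2*I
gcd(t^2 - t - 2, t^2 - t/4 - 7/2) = t - 2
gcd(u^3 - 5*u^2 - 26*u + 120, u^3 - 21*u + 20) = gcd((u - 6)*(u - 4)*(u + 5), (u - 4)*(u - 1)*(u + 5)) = u^2 + u - 20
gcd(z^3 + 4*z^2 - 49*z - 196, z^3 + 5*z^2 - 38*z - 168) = z^2 + 11*z + 28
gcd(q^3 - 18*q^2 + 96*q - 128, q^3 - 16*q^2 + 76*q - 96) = q^2 - 10*q + 16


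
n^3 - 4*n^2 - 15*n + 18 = (n - 6)*(n - 1)*(n + 3)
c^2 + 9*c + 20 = (c + 4)*(c + 5)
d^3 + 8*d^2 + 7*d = d*(d + 1)*(d + 7)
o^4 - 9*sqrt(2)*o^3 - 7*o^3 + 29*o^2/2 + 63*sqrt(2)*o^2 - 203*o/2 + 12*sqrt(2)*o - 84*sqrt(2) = (o - 7)*(o - 8*sqrt(2))*(o - 3*sqrt(2)/2)*(o + sqrt(2)/2)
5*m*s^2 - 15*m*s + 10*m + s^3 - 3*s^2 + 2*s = (5*m + s)*(s - 2)*(s - 1)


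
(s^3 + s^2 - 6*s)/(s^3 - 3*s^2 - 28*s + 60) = s*(s + 3)/(s^2 - s - 30)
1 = 1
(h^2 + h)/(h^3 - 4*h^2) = (h + 1)/(h*(h - 4))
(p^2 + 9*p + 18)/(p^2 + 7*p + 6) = (p + 3)/(p + 1)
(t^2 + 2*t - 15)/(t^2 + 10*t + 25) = (t - 3)/(t + 5)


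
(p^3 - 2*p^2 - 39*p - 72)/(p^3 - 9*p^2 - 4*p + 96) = (p + 3)/(p - 4)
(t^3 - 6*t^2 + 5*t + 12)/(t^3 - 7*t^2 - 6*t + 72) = (t^2 - 2*t - 3)/(t^2 - 3*t - 18)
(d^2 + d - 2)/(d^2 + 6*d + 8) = (d - 1)/(d + 4)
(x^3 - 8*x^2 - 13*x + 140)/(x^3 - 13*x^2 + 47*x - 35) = (x + 4)/(x - 1)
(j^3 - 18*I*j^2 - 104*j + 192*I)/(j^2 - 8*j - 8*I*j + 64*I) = (j^2 - 10*I*j - 24)/(j - 8)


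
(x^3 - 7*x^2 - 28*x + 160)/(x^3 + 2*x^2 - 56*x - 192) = (x^2 + x - 20)/(x^2 + 10*x + 24)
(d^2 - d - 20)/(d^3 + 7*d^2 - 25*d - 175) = (d + 4)/(d^2 + 12*d + 35)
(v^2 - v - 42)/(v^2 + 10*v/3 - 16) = 3*(v - 7)/(3*v - 8)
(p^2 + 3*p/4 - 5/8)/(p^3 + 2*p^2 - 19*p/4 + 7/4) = (4*p + 5)/(2*(2*p^2 + 5*p - 7))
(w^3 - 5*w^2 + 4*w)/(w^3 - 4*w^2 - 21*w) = (-w^2 + 5*w - 4)/(-w^2 + 4*w + 21)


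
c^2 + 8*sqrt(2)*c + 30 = (c + 3*sqrt(2))*(c + 5*sqrt(2))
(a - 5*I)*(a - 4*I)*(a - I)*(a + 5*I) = a^4 - 5*I*a^3 + 21*a^2 - 125*I*a - 100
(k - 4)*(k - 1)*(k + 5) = k^3 - 21*k + 20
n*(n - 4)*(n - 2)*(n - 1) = n^4 - 7*n^3 + 14*n^2 - 8*n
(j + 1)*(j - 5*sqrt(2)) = j^2 - 5*sqrt(2)*j + j - 5*sqrt(2)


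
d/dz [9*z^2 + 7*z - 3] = 18*z + 7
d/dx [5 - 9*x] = -9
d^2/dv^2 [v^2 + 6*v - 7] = 2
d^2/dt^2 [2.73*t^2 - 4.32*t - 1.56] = 5.46000000000000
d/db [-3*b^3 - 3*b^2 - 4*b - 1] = -9*b^2 - 6*b - 4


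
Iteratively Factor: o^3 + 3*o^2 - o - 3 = (o + 1)*(o^2 + 2*o - 3) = (o + 1)*(o + 3)*(o - 1)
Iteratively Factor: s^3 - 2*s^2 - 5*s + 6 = (s - 1)*(s^2 - s - 6) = (s - 1)*(s + 2)*(s - 3)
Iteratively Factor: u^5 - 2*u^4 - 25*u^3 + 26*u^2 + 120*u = (u + 4)*(u^4 - 6*u^3 - u^2 + 30*u) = u*(u + 4)*(u^3 - 6*u^2 - u + 30) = u*(u - 3)*(u + 4)*(u^2 - 3*u - 10) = u*(u - 5)*(u - 3)*(u + 4)*(u + 2)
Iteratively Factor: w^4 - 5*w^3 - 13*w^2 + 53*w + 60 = (w - 4)*(w^3 - w^2 - 17*w - 15) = (w - 4)*(w + 1)*(w^2 - 2*w - 15) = (w - 4)*(w + 1)*(w + 3)*(w - 5)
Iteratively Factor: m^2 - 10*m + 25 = (m - 5)*(m - 5)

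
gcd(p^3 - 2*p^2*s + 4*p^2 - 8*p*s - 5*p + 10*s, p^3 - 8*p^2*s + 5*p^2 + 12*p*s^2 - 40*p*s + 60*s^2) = p^2 - 2*p*s + 5*p - 10*s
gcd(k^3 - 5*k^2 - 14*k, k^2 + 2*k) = k^2 + 2*k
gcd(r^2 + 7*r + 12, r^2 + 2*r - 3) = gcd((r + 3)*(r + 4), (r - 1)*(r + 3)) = r + 3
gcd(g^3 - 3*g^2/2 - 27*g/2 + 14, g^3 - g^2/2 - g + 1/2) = g - 1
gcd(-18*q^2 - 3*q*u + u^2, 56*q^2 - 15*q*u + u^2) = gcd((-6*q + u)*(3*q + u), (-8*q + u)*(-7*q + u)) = 1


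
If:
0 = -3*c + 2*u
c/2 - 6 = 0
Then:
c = 12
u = 18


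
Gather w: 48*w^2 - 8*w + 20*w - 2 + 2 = 48*w^2 + 12*w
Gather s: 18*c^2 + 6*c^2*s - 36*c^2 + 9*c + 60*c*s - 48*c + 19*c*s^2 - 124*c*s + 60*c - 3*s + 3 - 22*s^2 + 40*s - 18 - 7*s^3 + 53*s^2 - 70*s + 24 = -18*c^2 + 21*c - 7*s^3 + s^2*(19*c + 31) + s*(6*c^2 - 64*c - 33) + 9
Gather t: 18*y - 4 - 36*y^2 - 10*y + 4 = -36*y^2 + 8*y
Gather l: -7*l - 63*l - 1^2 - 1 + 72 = 70 - 70*l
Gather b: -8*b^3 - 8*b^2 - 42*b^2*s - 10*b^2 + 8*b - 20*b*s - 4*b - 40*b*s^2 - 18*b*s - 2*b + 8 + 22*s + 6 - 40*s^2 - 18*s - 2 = -8*b^3 + b^2*(-42*s - 18) + b*(-40*s^2 - 38*s + 2) - 40*s^2 + 4*s + 12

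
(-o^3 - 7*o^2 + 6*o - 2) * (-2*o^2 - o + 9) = 2*o^5 + 15*o^4 - 14*o^3 - 65*o^2 + 56*o - 18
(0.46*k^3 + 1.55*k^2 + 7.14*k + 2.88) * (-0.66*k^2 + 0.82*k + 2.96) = -0.3036*k^5 - 0.6458*k^4 - 2.0798*k^3 + 8.542*k^2 + 23.496*k + 8.5248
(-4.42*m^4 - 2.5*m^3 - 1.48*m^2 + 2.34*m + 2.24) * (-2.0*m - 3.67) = 8.84*m^5 + 21.2214*m^4 + 12.135*m^3 + 0.7516*m^2 - 13.0678*m - 8.2208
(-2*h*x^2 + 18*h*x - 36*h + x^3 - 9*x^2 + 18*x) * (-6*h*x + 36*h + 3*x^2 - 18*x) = 12*h^2*x^3 - 180*h^2*x^2 + 864*h^2*x - 1296*h^2 - 12*h*x^4 + 180*h*x^3 - 864*h*x^2 + 1296*h*x + 3*x^5 - 45*x^4 + 216*x^3 - 324*x^2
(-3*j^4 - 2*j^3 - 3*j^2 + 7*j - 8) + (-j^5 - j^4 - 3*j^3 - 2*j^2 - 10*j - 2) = -j^5 - 4*j^4 - 5*j^3 - 5*j^2 - 3*j - 10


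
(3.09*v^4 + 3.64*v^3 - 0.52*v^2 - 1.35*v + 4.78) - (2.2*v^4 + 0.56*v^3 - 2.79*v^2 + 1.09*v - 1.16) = 0.89*v^4 + 3.08*v^3 + 2.27*v^2 - 2.44*v + 5.94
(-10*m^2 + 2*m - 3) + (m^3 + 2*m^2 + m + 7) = m^3 - 8*m^2 + 3*m + 4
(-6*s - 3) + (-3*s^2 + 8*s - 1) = -3*s^2 + 2*s - 4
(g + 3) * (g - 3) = g^2 - 9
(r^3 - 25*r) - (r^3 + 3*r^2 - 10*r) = -3*r^2 - 15*r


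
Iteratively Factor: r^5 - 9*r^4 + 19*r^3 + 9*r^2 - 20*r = (r - 4)*(r^4 - 5*r^3 - r^2 + 5*r) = (r - 4)*(r - 1)*(r^3 - 4*r^2 - 5*r) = (r - 4)*(r - 1)*(r + 1)*(r^2 - 5*r) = r*(r - 4)*(r - 1)*(r + 1)*(r - 5)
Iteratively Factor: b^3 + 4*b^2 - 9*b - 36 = (b + 4)*(b^2 - 9) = (b + 3)*(b + 4)*(b - 3)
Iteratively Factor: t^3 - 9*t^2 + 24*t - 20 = (t - 2)*(t^2 - 7*t + 10) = (t - 2)^2*(t - 5)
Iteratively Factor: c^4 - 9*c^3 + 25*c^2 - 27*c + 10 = (c - 5)*(c^3 - 4*c^2 + 5*c - 2) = (c - 5)*(c - 1)*(c^2 - 3*c + 2) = (c - 5)*(c - 1)^2*(c - 2)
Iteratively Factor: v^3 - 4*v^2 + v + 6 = (v - 2)*(v^2 - 2*v - 3) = (v - 3)*(v - 2)*(v + 1)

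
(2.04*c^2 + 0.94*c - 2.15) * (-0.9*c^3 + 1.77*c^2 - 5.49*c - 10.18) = -1.836*c^5 + 2.7648*c^4 - 7.6008*c^3 - 29.7333*c^2 + 2.2343*c + 21.887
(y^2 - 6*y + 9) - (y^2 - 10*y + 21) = 4*y - 12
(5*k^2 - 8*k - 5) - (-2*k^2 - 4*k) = 7*k^2 - 4*k - 5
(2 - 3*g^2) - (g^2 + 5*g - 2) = -4*g^2 - 5*g + 4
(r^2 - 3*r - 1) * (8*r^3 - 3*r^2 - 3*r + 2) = 8*r^5 - 27*r^4 - 2*r^3 + 14*r^2 - 3*r - 2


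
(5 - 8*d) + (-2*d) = 5 - 10*d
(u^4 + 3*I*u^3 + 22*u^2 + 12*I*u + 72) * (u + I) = u^5 + 4*I*u^4 + 19*u^3 + 34*I*u^2 + 60*u + 72*I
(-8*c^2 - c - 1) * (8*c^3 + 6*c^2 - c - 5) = -64*c^5 - 56*c^4 - 6*c^3 + 35*c^2 + 6*c + 5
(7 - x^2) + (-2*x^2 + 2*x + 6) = -3*x^2 + 2*x + 13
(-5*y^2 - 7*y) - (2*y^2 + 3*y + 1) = -7*y^2 - 10*y - 1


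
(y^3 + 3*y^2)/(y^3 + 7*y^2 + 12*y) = y/(y + 4)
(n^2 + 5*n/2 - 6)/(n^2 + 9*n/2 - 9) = (n + 4)/(n + 6)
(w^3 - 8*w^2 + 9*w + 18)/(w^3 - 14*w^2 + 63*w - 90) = (w + 1)/(w - 5)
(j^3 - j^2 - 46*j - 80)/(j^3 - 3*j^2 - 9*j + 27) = (j^3 - j^2 - 46*j - 80)/(j^3 - 3*j^2 - 9*j + 27)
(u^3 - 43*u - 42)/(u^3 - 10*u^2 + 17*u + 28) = (u + 6)/(u - 4)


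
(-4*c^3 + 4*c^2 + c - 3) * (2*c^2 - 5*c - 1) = -8*c^5 + 28*c^4 - 14*c^3 - 15*c^2 + 14*c + 3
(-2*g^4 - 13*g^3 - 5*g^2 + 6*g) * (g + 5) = -2*g^5 - 23*g^4 - 70*g^3 - 19*g^2 + 30*g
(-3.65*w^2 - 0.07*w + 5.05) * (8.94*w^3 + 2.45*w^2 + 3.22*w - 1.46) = -32.631*w^5 - 9.5683*w^4 + 33.2225*w^3 + 17.4761*w^2 + 16.3632*w - 7.373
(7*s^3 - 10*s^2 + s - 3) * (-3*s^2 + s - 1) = -21*s^5 + 37*s^4 - 20*s^3 + 20*s^2 - 4*s + 3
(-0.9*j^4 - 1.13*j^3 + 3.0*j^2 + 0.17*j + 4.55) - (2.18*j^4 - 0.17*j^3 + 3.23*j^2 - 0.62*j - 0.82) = -3.08*j^4 - 0.96*j^3 - 0.23*j^2 + 0.79*j + 5.37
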